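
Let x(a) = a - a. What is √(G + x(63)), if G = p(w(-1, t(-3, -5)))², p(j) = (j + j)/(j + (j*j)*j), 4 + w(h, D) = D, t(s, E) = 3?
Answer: 1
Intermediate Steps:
x(a) = 0
w(h, D) = -4 + D
p(j) = 2*j/(j + j³) (p(j) = (2*j)/(j + j²*j) = (2*j)/(j + j³) = 2*j/(j + j³))
G = 1 (G = (2/(1 + (-4 + 3)²))² = (2/(1 + (-1)²))² = (2/(1 + 1))² = (2/2)² = (2*(½))² = 1² = 1)
√(G + x(63)) = √(1 + 0) = √1 = 1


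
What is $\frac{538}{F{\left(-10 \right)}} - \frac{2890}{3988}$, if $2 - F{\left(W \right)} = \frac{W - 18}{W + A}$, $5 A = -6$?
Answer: $- \frac{2146989}{1994} \approx -1076.7$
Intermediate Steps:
$A = - \frac{6}{5}$ ($A = \frac{1}{5} \left(-6\right) = - \frac{6}{5} \approx -1.2$)
$F{\left(W \right)} = 2 - \frac{-18 + W}{- \frac{6}{5} + W}$ ($F{\left(W \right)} = 2 - \frac{W - 18}{W - \frac{6}{5}} = 2 - \frac{-18 + W}{- \frac{6}{5} + W}$)
$\frac{538}{F{\left(-10 \right)}} - \frac{2890}{3988} = \frac{538}{\frac{1}{-6 + 5 \left(-10\right)} \left(78 + 5 \left(-10\right)\right)} - \frac{2890}{3988} = \frac{538}{\frac{1}{-6 - 50} \left(78 - 50\right)} - \frac{1445}{1994} = \frac{538}{\frac{1}{-56} \cdot 28} - \frac{1445}{1994} = \frac{538}{\left(- \frac{1}{56}\right) 28} - \frac{1445}{1994} = \frac{538}{- \frac{1}{2}} - \frac{1445}{1994} = 538 \left(-2\right) - \frac{1445}{1994} = -1076 - \frac{1445}{1994} = - \frac{2146989}{1994}$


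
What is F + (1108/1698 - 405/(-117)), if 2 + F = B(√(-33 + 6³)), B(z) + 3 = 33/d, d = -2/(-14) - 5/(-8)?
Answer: 19975922/474591 ≈ 42.091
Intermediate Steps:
d = 43/56 (d = -2*(-1/14) - 5*(-⅛) = ⅐ + 5/8 = 43/56 ≈ 0.76786)
B(z) = 1719/43 (B(z) = -3 + 33/(43/56) = -3 + 33*(56/43) = -3 + 1848/43 = 1719/43)
F = 1633/43 (F = -2 + 1719/43 = 1633/43 ≈ 37.977)
F + (1108/1698 - 405/(-117)) = 1633/43 + (1108/1698 - 405/(-117)) = 1633/43 + (1108*(1/1698) - 405*(-1/117)) = 1633/43 + (554/849 + 45/13) = 1633/43 + 45407/11037 = 19975922/474591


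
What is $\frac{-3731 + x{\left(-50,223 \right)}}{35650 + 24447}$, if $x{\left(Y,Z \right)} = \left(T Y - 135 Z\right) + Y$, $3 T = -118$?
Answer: $- \frac{95758}{180291} \approx -0.53113$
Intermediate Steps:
$T = - \frac{118}{3}$ ($T = \frac{1}{3} \left(-118\right) = - \frac{118}{3} \approx -39.333$)
$x{\left(Y,Z \right)} = - 135 Z - \frac{115 Y}{3}$ ($x{\left(Y,Z \right)} = \left(- \frac{118 Y}{3} - 135 Z\right) + Y = \left(- 135 Z - \frac{118 Y}{3}\right) + Y = - 135 Z - \frac{115 Y}{3}$)
$\frac{-3731 + x{\left(-50,223 \right)}}{35650 + 24447} = \frac{-3731 - \frac{84565}{3}}{35650 + 24447} = \frac{-3731 + \left(-30105 + \frac{5750}{3}\right)}{60097} = \left(-3731 - \frac{84565}{3}\right) \frac{1}{60097} = \left(- \frac{95758}{3}\right) \frac{1}{60097} = - \frac{95758}{180291}$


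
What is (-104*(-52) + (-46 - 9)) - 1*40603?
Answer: -35250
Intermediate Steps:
(-104*(-52) + (-46 - 9)) - 1*40603 = (5408 - 55) - 40603 = 5353 - 40603 = -35250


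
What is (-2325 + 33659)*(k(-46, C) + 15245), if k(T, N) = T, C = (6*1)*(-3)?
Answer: 476245466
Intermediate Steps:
C = -18 (C = 6*(-3) = -18)
(-2325 + 33659)*(k(-46, C) + 15245) = (-2325 + 33659)*(-46 + 15245) = 31334*15199 = 476245466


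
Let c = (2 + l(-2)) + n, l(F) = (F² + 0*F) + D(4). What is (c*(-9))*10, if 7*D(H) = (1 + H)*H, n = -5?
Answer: -2430/7 ≈ -347.14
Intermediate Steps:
D(H) = H*(1 + H)/7 (D(H) = ((1 + H)*H)/7 = (H*(1 + H))/7 = H*(1 + H)/7)
l(F) = 20/7 + F² (l(F) = (F² + 0*F) + (⅐)*4*(1 + 4) = (F² + 0) + (⅐)*4*5 = F² + 20/7 = 20/7 + F²)
c = 27/7 (c = (2 + (20/7 + (-2)²)) - 5 = (2 + (20/7 + 4)) - 5 = (2 + 48/7) - 5 = 62/7 - 5 = 27/7 ≈ 3.8571)
(c*(-9))*10 = ((27/7)*(-9))*10 = -243/7*10 = -2430/7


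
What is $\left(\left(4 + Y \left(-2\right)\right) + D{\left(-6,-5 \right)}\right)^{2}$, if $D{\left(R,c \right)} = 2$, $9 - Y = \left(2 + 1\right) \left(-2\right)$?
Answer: $576$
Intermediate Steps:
$Y = 15$ ($Y = 9 - \left(2 + 1\right) \left(-2\right) = 9 - 3 \left(-2\right) = 9 - -6 = 9 + 6 = 15$)
$\left(\left(4 + Y \left(-2\right)\right) + D{\left(-6,-5 \right)}\right)^{2} = \left(\left(4 + 15 \left(-2\right)\right) + 2\right)^{2} = \left(\left(4 - 30\right) + 2\right)^{2} = \left(-26 + 2\right)^{2} = \left(-24\right)^{2} = 576$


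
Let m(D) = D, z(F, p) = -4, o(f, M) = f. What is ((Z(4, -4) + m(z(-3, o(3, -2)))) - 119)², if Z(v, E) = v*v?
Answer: 11449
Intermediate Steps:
Z(v, E) = v²
((Z(4, -4) + m(z(-3, o(3, -2)))) - 119)² = ((4² - 4) - 119)² = ((16 - 4) - 119)² = (12 - 119)² = (-107)² = 11449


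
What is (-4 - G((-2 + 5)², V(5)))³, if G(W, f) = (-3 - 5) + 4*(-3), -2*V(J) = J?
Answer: 4096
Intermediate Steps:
V(J) = -J/2
G(W, f) = -20 (G(W, f) = -8 - 12 = -20)
(-4 - G((-2 + 5)², V(5)))³ = (-4 - 1*(-20))³ = (-4 + 20)³ = 16³ = 4096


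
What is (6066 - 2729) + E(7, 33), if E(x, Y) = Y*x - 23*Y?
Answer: 2809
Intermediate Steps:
E(x, Y) = -23*Y + Y*x
(6066 - 2729) + E(7, 33) = (6066 - 2729) + 33*(-23 + 7) = 3337 + 33*(-16) = 3337 - 528 = 2809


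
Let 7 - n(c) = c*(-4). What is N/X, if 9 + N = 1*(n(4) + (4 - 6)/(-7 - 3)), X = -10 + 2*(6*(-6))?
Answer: -71/410 ≈ -0.17317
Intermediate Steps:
X = -82 (X = -10 + 2*(-36) = -10 - 72 = -82)
n(c) = 7 + 4*c (n(c) = 7 - c*(-4) = 7 - (-4)*c = 7 + 4*c)
N = 71/5 (N = -9 + 1*((7 + 4*4) + (4 - 6)/(-7 - 3)) = -9 + 1*((7 + 16) - 2/(-10)) = -9 + 1*(23 - 2*(-1/10)) = -9 + 1*(23 + 1/5) = -9 + 1*(116/5) = -9 + 116/5 = 71/5 ≈ 14.200)
N/X = (71/5)/(-82) = (71/5)*(-1/82) = -71/410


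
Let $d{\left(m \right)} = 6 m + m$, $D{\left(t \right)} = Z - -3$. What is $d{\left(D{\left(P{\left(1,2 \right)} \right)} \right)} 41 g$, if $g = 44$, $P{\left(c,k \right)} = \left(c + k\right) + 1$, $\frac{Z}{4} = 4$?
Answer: $239932$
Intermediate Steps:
$Z = 16$ ($Z = 4 \cdot 4 = 16$)
$P{\left(c,k \right)} = 1 + c + k$
$D{\left(t \right)} = 19$ ($D{\left(t \right)} = 16 - -3 = 16 + 3 = 19$)
$d{\left(m \right)} = 7 m$
$d{\left(D{\left(P{\left(1,2 \right)} \right)} \right)} 41 g = 7 \cdot 19 \cdot 41 \cdot 44 = 133 \cdot 41 \cdot 44 = 5453 \cdot 44 = 239932$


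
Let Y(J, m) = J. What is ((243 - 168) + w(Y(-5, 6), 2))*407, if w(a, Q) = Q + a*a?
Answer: 41514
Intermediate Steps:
w(a, Q) = Q + a²
((243 - 168) + w(Y(-5, 6), 2))*407 = ((243 - 168) + (2 + (-5)²))*407 = (75 + (2 + 25))*407 = (75 + 27)*407 = 102*407 = 41514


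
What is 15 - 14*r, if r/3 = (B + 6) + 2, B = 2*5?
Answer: -741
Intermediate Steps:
B = 10
r = 54 (r = 3*((10 + 6) + 2) = 3*(16 + 2) = 3*18 = 54)
15 - 14*r = 15 - 14*54 = 15 - 756 = -741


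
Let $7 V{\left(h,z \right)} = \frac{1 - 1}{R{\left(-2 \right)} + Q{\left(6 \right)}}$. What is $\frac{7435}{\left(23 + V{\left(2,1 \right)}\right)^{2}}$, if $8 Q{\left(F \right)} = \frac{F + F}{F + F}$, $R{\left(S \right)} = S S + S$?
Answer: $\frac{7435}{529} \approx 14.055$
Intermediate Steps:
$R{\left(S \right)} = S + S^{2}$ ($R{\left(S \right)} = S^{2} + S = S + S^{2}$)
$Q{\left(F \right)} = \frac{1}{8}$ ($Q{\left(F \right)} = \frac{\left(F + F\right) \frac{1}{F + F}}{8} = \frac{2 F \frac{1}{2 F}}{8} = \frac{1}{8} \cdot 1 = \frac{1}{8}$)
$V{\left(h,z \right)} = 0$ ($V{\left(h,z \right)} = \frac{\left(1 - 1\right) \frac{1}{- 2 \left(1 - 2\right) + \frac{1}{8}}}{7} = \frac{0 \frac{1}{\left(-2\right) \left(-1\right) + \frac{1}{8}}}{7} = \frac{0 \frac{1}{2 + \frac{1}{8}}}{7} = \frac{0 \frac{1}{\frac{17}{8}}}{7} = \frac{0 \cdot \frac{8}{17}}{7} = \frac{1}{7} \cdot 0 = 0$)
$\frac{7435}{\left(23 + V{\left(2,1 \right)}\right)^{2}} = \frac{7435}{\left(23 + 0\right)^{2}} = \frac{7435}{23^{2}} = \frac{7435}{529}$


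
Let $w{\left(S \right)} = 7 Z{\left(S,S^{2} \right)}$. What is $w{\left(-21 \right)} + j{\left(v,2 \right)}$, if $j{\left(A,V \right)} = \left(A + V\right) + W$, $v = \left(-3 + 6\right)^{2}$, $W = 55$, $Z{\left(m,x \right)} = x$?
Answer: $3153$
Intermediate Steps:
$v = 9$ ($v = 3^{2} = 9$)
$j{\left(A,V \right)} = 55 + A + V$ ($j{\left(A,V \right)} = \left(A + V\right) + 55 = 55 + A + V$)
$w{\left(S \right)} = 7 S^{2}$
$w{\left(-21 \right)} + j{\left(v,2 \right)} = 7 \left(-21\right)^{2} + \left(55 + 9 + 2\right) = 7 \cdot 441 + 66 = 3087 + 66 = 3153$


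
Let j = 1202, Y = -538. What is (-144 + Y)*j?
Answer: -819764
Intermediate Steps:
(-144 + Y)*j = (-144 - 538)*1202 = -682*1202 = -819764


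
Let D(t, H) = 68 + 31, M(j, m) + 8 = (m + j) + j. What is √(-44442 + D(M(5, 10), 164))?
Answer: 3*I*√4927 ≈ 210.58*I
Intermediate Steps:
M(j, m) = -8 + m + 2*j (M(j, m) = -8 + ((m + j) + j) = -8 + ((j + m) + j) = -8 + (m + 2*j) = -8 + m + 2*j)
D(t, H) = 99
√(-44442 + D(M(5, 10), 164)) = √(-44442 + 99) = √(-44343) = 3*I*√4927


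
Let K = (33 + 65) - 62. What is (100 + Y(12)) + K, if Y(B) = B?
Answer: 148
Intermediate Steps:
K = 36 (K = 98 - 62 = 36)
(100 + Y(12)) + K = (100 + 12) + 36 = 112 + 36 = 148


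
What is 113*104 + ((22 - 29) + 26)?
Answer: 11771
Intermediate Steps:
113*104 + ((22 - 29) + 26) = 11752 + (-7 + 26) = 11752 + 19 = 11771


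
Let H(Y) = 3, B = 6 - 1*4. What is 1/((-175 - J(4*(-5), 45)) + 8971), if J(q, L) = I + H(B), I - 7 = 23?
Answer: 1/8763 ≈ 0.00011412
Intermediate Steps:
B = 2 (B = 6 - 4 = 2)
I = 30 (I = 7 + 23 = 30)
J(q, L) = 33 (J(q, L) = 30 + 3 = 33)
1/((-175 - J(4*(-5), 45)) + 8971) = 1/((-175 - 1*33) + 8971) = 1/((-175 - 33) + 8971) = 1/(-208 + 8971) = 1/8763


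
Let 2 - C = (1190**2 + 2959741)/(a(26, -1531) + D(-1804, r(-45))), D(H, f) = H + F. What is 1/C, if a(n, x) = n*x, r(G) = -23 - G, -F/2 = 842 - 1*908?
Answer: 41478/4458797 ≈ 0.0093025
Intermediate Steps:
F = 132 (F = -2*(842 - 1*908) = -2*(842 - 908) = -2*(-66) = 132)
D(H, f) = 132 + H (D(H, f) = H + 132 = 132 + H)
C = 4458797/41478 (C = 2 - (1190**2 + 2959741)/(26*(-1531) + (132 - 1804)) = 2 - (1416100 + 2959741)/(-39806 - 1672) = 2 - 4375841/(-41478) = 2 - 4375841*(-1)/41478 = 2 - 1*(-4375841/41478) = 2 + 4375841/41478 = 4458797/41478 ≈ 107.50)
1/C = 1/(4458797/41478) = 41478/4458797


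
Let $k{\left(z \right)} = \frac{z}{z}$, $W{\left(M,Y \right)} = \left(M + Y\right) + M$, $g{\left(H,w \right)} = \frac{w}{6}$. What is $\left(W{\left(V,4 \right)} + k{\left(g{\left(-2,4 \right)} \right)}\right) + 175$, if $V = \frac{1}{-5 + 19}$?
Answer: $\frac{1261}{7} \approx 180.14$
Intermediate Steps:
$g{\left(H,w \right)} = \frac{w}{6}$ ($g{\left(H,w \right)} = w \frac{1}{6} = \frac{w}{6}$)
$V = \frac{1}{14} \approx 0.071429$
$W{\left(M,Y \right)} = Y + 2 M$
$k{\left(z \right)} = 1$
$\left(W{\left(V,4 \right)} + k{\left(g{\left(-2,4 \right)} \right)}\right) + 175 = \left(\left(4 + 2 \cdot \frac{1}{14}\right) + 1\right) + 175 = \left(\left(4 + \frac{1}{7}\right) + 1\right) + 175 = \left(\frac{29}{7} + 1\right) + 175 = \frac{36}{7} + 175 = \frac{1261}{7}$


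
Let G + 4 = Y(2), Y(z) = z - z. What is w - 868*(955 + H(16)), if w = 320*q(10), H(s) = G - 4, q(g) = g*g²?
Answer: -501996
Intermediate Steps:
Y(z) = 0
G = -4 (G = -4 + 0 = -4)
q(g) = g³
H(s) = -8 (H(s) = -4 - 4 = -8)
w = 320000 (w = 320*10³ = 320*1000 = 320000)
w - 868*(955 + H(16)) = 320000 - 868*(955 - 8) = 320000 - 868*947 = 320000 - 1*821996 = 320000 - 821996 = -501996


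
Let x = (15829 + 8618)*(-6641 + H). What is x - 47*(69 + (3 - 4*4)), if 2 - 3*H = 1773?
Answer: -176787038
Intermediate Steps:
H = -1771/3 (H = 2/3 - 1/3*1773 = 2/3 - 591 = -1771/3 ≈ -590.33)
x = -176784406 (x = (15829 + 8618)*(-6641 - 1771/3) = 24447*(-21694/3) = -176784406)
x - 47*(69 + (3 - 4*4)) = -176784406 - 47*(69 + (3 - 4*4)) = -176784406 - 47*(69 + (3 - 16)) = -176784406 - 47*(69 - 13) = -176784406 - 47*56 = -176784406 - 1*2632 = -176784406 - 2632 = -176787038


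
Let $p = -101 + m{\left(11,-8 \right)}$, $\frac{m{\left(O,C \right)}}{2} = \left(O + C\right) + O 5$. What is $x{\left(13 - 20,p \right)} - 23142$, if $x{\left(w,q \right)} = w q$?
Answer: $-23247$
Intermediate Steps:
$m{\left(O,C \right)} = 2 C + 12 O$ ($m{\left(O,C \right)} = 2 \left(\left(O + C\right) + O 5\right) = 2 \left(\left(C + O\right) + 5 O\right) = 2 \left(C + 6 O\right) = 2 C + 12 O$)
$p = 15$ ($p = -101 + \left(2 \left(-8\right) + 12 \cdot 11\right) = -101 + \left(-16 + 132\right) = -101 + 116 = 15$)
$x{\left(w,q \right)} = q w$
$x{\left(13 - 20,p \right)} - 23142 = 15 \left(13 - 20\right) - 23142 = 15 \left(-7\right) - 23142 = -105 - 23142 = -23247$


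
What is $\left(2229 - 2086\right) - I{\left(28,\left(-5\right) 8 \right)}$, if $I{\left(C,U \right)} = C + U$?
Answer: $155$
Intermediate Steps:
$\left(2229 - 2086\right) - I{\left(28,\left(-5\right) 8 \right)} = \left(2229 - 2086\right) - \left(28 - 40\right) = 143 - -12 = 143 + 12 = 155$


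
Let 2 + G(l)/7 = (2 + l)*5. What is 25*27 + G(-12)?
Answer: 311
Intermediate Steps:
G(l) = 56 + 35*l (G(l) = -14 + 7*((2 + l)*5) = -14 + 7*(10 + 5*l) = -14 + (70 + 35*l) = 56 + 35*l)
25*27 + G(-12) = 25*27 + (56 + 35*(-12)) = 675 + (56 - 420) = 675 - 364 = 311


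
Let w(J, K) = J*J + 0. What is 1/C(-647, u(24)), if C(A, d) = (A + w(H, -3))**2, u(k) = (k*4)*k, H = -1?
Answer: 1/417316 ≈ 2.3963e-6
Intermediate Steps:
u(k) = 4*k**2 (u(k) = (4*k)*k = 4*k**2)
w(J, K) = J**2 (w(J, K) = J**2 + 0 = J**2)
C(A, d) = (1 + A)**2 (C(A, d) = (A + (-1)**2)**2 = (A + 1)**2 = (1 + A)**2)
1/C(-647, u(24)) = 1/((1 - 647)**2) = 1/((-646)**2) = 1/417316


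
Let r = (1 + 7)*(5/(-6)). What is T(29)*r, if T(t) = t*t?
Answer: -16820/3 ≈ -5606.7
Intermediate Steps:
T(t) = t²
r = -20/3 (r = 8*(5*(-⅙)) = 8*(-⅚) = -20/3 ≈ -6.6667)
T(29)*r = 29²*(-20/3) = 841*(-20/3) = -16820/3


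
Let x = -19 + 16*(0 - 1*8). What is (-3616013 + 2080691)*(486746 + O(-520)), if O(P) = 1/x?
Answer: -36618279756614/49 ≈ -7.4731e+11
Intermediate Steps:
x = -147 (x = -19 + 16*(0 - 8) = -19 + 16*(-8) = -19 - 128 = -147)
O(P) = -1/147 (O(P) = 1/(-147) = -1/147)
(-3616013 + 2080691)*(486746 + O(-520)) = (-3616013 + 2080691)*(486746 - 1/147) = -1535322*71551661/147 = -36618279756614/49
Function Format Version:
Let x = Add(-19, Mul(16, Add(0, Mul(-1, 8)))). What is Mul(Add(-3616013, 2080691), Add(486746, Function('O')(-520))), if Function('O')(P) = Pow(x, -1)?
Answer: Rational(-36618279756614, 49) ≈ -7.4731e+11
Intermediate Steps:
x = -147 (x = Add(-19, Mul(16, Add(0, -8))) = Add(-19, Mul(16, -8)) = Add(-19, -128) = -147)
Function('O')(P) = Rational(-1, 147) (Function('O')(P) = Pow(-147, -1) = Rational(-1, 147))
Mul(Add(-3616013, 2080691), Add(486746, Function('O')(-520))) = Mul(Add(-3616013, 2080691), Add(486746, Rational(-1, 147))) = Mul(-1535322, Rational(71551661, 147)) = Rational(-36618279756614, 49)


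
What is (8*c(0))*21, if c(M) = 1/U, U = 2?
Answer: 84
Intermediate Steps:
c(M) = ½ (c(M) = 1/2 = ½)
(8*c(0))*21 = (8*(½))*21 = 4*21 = 84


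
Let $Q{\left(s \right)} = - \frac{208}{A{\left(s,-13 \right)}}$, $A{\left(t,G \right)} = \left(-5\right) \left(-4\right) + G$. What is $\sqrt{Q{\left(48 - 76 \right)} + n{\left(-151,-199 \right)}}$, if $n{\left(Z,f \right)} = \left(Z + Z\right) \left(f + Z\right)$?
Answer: $\frac{18 \sqrt{15981}}{7} \approx 325.07$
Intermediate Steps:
$A{\left(t,G \right)} = 20 + G$
$n{\left(Z,f \right)} = 2 Z \left(Z + f\right)$
$Q{\left(s \right)} = - \frac{208}{7}$ ($Q{\left(s \right)} = - \frac{208}{20 - 13} = - \frac{208}{7}$)
$\sqrt{Q{\left(48 - 76 \right)} + n{\left(-151,-199 \right)}} = \sqrt{- \frac{208}{7} + 2 \left(-151\right) \left(-151 - 199\right)} = \sqrt{- \frac{208}{7} + 2 \left(-151\right) \left(-350\right)} = \sqrt{- \frac{208}{7} + 105700} = \sqrt{\frac{739692}{7}} = \frac{18 \sqrt{15981}}{7}$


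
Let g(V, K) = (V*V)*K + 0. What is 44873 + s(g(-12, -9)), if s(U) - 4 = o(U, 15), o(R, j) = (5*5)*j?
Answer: 45252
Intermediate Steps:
o(R, j) = 25*j
g(V, K) = K*V² (g(V, K) = V²*K + 0 = K*V² + 0 = K*V²)
s(U) = 379 (s(U) = 4 + 25*15 = 4 + 375 = 379)
44873 + s(g(-12, -9)) = 44873 + 379 = 45252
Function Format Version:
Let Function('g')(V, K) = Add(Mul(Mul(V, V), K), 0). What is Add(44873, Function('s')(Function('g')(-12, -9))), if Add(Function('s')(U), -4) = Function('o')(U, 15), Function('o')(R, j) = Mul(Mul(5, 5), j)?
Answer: 45252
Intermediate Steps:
Function('o')(R, j) = Mul(25, j)
Function('g')(V, K) = Mul(K, Pow(V, 2)) (Function('g')(V, K) = Add(Mul(Pow(V, 2), K), 0) = Add(Mul(K, Pow(V, 2)), 0) = Mul(K, Pow(V, 2)))
Function('s')(U) = 379 (Function('s')(U) = Add(4, Mul(25, 15)) = Add(4, 375) = 379)
Add(44873, Function('s')(Function('g')(-12, -9))) = Add(44873, 379) = 45252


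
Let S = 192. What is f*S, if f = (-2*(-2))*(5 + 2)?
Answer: 5376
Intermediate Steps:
f = 28 (f = 4*7 = 28)
f*S = 28*192 = 5376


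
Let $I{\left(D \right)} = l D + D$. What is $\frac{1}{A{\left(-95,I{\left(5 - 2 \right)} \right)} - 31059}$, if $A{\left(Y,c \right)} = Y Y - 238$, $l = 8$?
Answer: $- \frac{1}{22272} \approx -4.4899 \cdot 10^{-5}$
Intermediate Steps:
$I{\left(D \right)} = 9 D$ ($I{\left(D \right)} = 8 D + D = 9 D$)
$A{\left(Y,c \right)} = -238 + Y^{2}$ ($A{\left(Y,c \right)} = Y^{2} - 238 = -238 + Y^{2}$)
$\frac{1}{A{\left(-95,I{\left(5 - 2 \right)} \right)} - 31059} = \frac{1}{\left(-238 + \left(-95\right)^{2}\right) - 31059} = \frac{1}{\left(-238 + 9025\right) - 31059} = \frac{1}{8787 - 31059} = \frac{1}{-22272} = - \frac{1}{22272}$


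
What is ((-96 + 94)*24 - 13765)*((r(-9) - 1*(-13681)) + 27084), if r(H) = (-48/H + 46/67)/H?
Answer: -1018607569775/1809 ≈ -5.6308e+8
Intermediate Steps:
r(H) = (46/67 - 48/H)/H (r(H) = (-48/H + 46*(1/67))/H = (-48/H + 46/67)/H = (46/67 - 48/H)/H)
((-96 + 94)*24 - 13765)*((r(-9) - 1*(-13681)) + 27084) = ((-96 + 94)*24 - 13765)*(((2/67)*(-1608 + 23*(-9))/(-9)² - 1*(-13681)) + 27084) = (-2*24 - 13765)*(((2/67)*(1/81)*(-1608 - 207) + 13681) + 27084) = (-48 - 13765)*(((2/67)*(1/81)*(-1815) + 13681) + 27084) = -13813*((-1210/1809 + 13681) + 27084) = -13813*(24747719/1809 + 27084) = -13813*73742675/1809 = -1018607569775/1809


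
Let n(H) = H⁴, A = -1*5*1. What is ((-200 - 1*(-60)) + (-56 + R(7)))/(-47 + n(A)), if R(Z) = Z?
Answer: -189/578 ≈ -0.32699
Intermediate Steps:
A = -5 (A = -5*1 = -5)
((-200 - 1*(-60)) + (-56 + R(7)))/(-47 + n(A)) = ((-200 - 1*(-60)) + (-56 + 7))/(-47 + (-5)⁴) = ((-200 + 60) - 49)/(-47 + 625) = (-140 - 49)/578 = -189*1/578 = -189/578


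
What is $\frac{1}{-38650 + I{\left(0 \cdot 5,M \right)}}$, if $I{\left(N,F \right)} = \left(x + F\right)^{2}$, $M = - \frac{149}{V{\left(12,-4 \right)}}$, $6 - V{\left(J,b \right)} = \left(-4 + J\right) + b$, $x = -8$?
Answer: $- \frac{4}{127375} \approx -3.1403 \cdot 10^{-5}$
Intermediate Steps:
$V{\left(J,b \right)} = 10 - J - b$ ($V{\left(J,b \right)} = 6 - \left(\left(-4 + J\right) + b\right) = 6 - \left(-4 + J + b\right) = 10 - J - b$)
$M = - \frac{149}{2}$ ($M = - \frac{149}{10 - 12 - -4} = - \frac{149}{10 - 12 + 4} = - \frac{149}{2} \approx -74.5$)
$I{\left(N,F \right)} = \left(-8 + F\right)^{2}$
$\frac{1}{-38650 + I{\left(0 \cdot 5,M \right)}} = \frac{1}{-38650 + \left(-8 - \frac{149}{2}\right)^{2}} = \frac{1}{-38650 + \left(- \frac{165}{2}\right)^{2}} = \frac{1}{-38650 + \frac{27225}{4}} = \frac{1}{- \frac{127375}{4}} = - \frac{4}{127375}$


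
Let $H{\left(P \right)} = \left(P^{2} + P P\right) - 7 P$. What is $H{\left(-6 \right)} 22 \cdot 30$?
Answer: $75240$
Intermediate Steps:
$H{\left(P \right)} = - 7 P + 2 P^{2}$ ($H{\left(P \right)} = \left(P^{2} + P^{2}\right) - 7 P = 2 P^{2} - 7 P = - 7 P + 2 P^{2}$)
$H{\left(-6 \right)} 22 \cdot 30 = - 6 \left(-7 + 2 \left(-6\right)\right) 22 \cdot 30 = - 6 \left(-7 - 12\right) 22 \cdot 30 = \left(-6\right) \left(-19\right) 22 \cdot 30 = 114 \cdot 22 \cdot 30 = 2508 \cdot 30 = 75240$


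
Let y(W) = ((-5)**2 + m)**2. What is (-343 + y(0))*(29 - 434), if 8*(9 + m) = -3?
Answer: 2562435/64 ≈ 40038.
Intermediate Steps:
m = -75/8 (m = -9 + (1/8)*(-3) = -9 - 3/8 = -75/8 ≈ -9.3750)
y(W) = 15625/64 (y(W) = ((-5)**2 - 75/8)**2 = (25 - 75/8)**2 = (125/8)**2 = 15625/64)
(-343 + y(0))*(29 - 434) = (-343 + 15625/64)*(29 - 434) = -6327/64*(-405) = 2562435/64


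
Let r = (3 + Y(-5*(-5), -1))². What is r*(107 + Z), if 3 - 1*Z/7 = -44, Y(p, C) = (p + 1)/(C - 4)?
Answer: 52756/25 ≈ 2110.2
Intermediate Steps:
Y(p, C) = (1 + p)/(-4 + C)
r = 121/25 (r = (3 + (1 - 5*(-5))/(-4 - 1))² = (3 + (1 + 25)/(-5))² = (3 - ⅕*26)² = (3 - 26/5)² = (-11/5)² = 121/25 ≈ 4.8400)
Z = 329 (Z = 21 - 7*(-44) = 21 + 308 = 329)
r*(107 + Z) = 121*(107 + 329)/25 = (121/25)*436 = 52756/25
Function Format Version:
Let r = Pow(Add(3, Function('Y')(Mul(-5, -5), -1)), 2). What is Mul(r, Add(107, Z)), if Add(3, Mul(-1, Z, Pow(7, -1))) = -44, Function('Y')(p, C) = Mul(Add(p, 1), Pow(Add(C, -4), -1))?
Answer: Rational(52756, 25) ≈ 2110.2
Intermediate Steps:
Function('Y')(p, C) = Mul(Pow(Add(-4, C), -1), Add(1, p)) (Function('Y')(p, C) = Mul(Add(1, p), Pow(Add(-4, C), -1)) = Mul(Pow(Add(-4, C), -1), Add(1, p)))
r = Rational(121, 25) (r = Pow(Add(3, Mul(Pow(Add(-4, -1), -1), Add(1, Mul(-5, -5)))), 2) = Pow(Add(3, Mul(Pow(-5, -1), Add(1, 25))), 2) = Pow(Add(3, Mul(Rational(-1, 5), 26)), 2) = Pow(Add(3, Rational(-26, 5)), 2) = Pow(Rational(-11, 5), 2) = Rational(121, 25) ≈ 4.8400)
Z = 329 (Z = Add(21, Mul(-7, -44)) = Add(21, 308) = 329)
Mul(r, Add(107, Z)) = Mul(Rational(121, 25), Add(107, 329)) = Mul(Rational(121, 25), 436) = Rational(52756, 25)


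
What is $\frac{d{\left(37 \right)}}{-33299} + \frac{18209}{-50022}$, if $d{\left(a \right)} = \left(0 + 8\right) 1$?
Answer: $- \frac{12382483}{33993522} \approx -0.36426$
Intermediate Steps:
$d{\left(a \right)} = 8$ ($d{\left(a \right)} = 8 \cdot 1 = 8$)
$\frac{d{\left(37 \right)}}{-33299} + \frac{18209}{-50022} = \frac{8}{-33299} + \frac{18209}{-50022} = 8 \left(- \frac{1}{33299}\right) + 18209 \left(- \frac{1}{50022}\right) = - \frac{8}{33299} - \frac{18209}{50022} = - \frac{12382483}{33993522}$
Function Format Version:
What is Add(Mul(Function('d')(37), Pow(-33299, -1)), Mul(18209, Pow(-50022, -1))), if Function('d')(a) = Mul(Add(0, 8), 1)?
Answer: Rational(-12382483, 33993522) ≈ -0.36426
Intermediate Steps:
Function('d')(a) = 8 (Function('d')(a) = Mul(8, 1) = 8)
Add(Mul(Function('d')(37), Pow(-33299, -1)), Mul(18209, Pow(-50022, -1))) = Add(Mul(8, Pow(-33299, -1)), Mul(18209, Pow(-50022, -1))) = Add(Mul(8, Rational(-1, 33299)), Mul(18209, Rational(-1, 50022))) = Add(Rational(-8, 33299), Rational(-18209, 50022)) = Rational(-12382483, 33993522)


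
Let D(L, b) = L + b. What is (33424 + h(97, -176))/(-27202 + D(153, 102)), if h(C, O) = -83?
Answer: -33341/26947 ≈ -1.2373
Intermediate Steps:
(33424 + h(97, -176))/(-27202 + D(153, 102)) = (33424 - 83)/(-27202 + (153 + 102)) = 33341/(-27202 + 255) = 33341/(-26947) = 33341*(-1/26947) = -33341/26947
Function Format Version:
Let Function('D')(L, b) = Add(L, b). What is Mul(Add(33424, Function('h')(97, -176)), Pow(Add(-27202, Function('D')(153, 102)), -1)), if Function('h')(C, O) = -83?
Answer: Rational(-33341, 26947) ≈ -1.2373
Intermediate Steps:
Mul(Add(33424, Function('h')(97, -176)), Pow(Add(-27202, Function('D')(153, 102)), -1)) = Mul(Add(33424, -83), Pow(Add(-27202, Add(153, 102)), -1)) = Mul(33341, Pow(Add(-27202, 255), -1)) = Mul(33341, Pow(-26947, -1)) = Mul(33341, Rational(-1, 26947)) = Rational(-33341, 26947)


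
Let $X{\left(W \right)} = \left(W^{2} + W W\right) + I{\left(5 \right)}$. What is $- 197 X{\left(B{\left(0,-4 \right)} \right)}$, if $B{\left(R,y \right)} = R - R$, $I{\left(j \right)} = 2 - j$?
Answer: $591$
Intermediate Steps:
$B{\left(R,y \right)} = 0$
$X{\left(W \right)} = -3 + 2 W^{2}$ ($X{\left(W \right)} = \left(W^{2} + W W\right) + \left(2 - 5\right) = \left(W^{2} + W^{2}\right) + \left(2 - 5\right) = 2 W^{2} - 3 = -3 + 2 W^{2}$)
$- 197 X{\left(B{\left(0,-4 \right)} \right)} = - 197 \left(-3 + 2 \cdot 0^{2}\right) = - 197 \left(-3 + 2 \cdot 0\right) = - 197 \left(-3 + 0\right) = \left(-197\right) \left(-3\right) = 591$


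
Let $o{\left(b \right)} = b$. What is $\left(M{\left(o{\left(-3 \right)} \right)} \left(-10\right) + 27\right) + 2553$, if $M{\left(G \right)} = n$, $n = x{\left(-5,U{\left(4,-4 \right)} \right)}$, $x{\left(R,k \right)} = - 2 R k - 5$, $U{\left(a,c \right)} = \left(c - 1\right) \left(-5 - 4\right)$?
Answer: $-1870$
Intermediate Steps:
$U{\left(a,c \right)} = 9 - 9 c$ ($U{\left(a,c \right)} = \left(-1 + c\right) \left(-9\right) = 9 - 9 c$)
$x{\left(R,k \right)} = -5 - 2 R k$ ($x{\left(R,k \right)} = - 2 R k - 5 = -5 - 2 R k$)
$n = 445$ ($n = -5 - - 10 \left(9 - -36\right) = -5 - - 10 \left(9 + 36\right) = -5 - \left(-10\right) 45 = -5 + 450 = 445$)
$M{\left(G \right)} = 445$
$\left(M{\left(o{\left(-3 \right)} \right)} \left(-10\right) + 27\right) + 2553 = \left(445 \left(-10\right) + 27\right) + 2553 = \left(-4450 + 27\right) + 2553 = -4423 + 2553 = -1870$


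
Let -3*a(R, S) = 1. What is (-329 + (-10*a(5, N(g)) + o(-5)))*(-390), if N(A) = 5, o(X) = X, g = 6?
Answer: 128960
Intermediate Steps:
a(R, S) = -1/3 (a(R, S) = -1/3*1 = -1/3)
(-329 + (-10*a(5, N(g)) + o(-5)))*(-390) = (-329 + (-10*(-1/3) - 5))*(-390) = (-329 + (10/3 - 5))*(-390) = (-329 - 5/3)*(-390) = -992/3*(-390) = 128960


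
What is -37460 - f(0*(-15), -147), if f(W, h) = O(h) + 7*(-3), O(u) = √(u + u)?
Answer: -37439 - 7*I*√6 ≈ -37439.0 - 17.146*I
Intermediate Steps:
O(u) = √2*√u (O(u) = √(2*u) = √2*√u)
f(W, h) = -21 + √2*√h (f(W, h) = √2*√h + 7*(-3) = √2*√h - 21 = -21 + √2*√h)
-37460 - f(0*(-15), -147) = -37460 - (-21 + √2*√(-147)) = -37460 - (-21 + √2*(7*I*√3)) = -37460 - (-21 + 7*I*√6) = -37460 + (21 - 7*I*√6) = -37439 - 7*I*√6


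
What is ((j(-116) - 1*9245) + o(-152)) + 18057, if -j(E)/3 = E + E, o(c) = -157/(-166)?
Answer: 1578485/166 ≈ 9508.9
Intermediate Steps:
o(c) = 157/166 (o(c) = -157*(-1/166) = 157/166)
j(E) = -6*E (j(E) = -3*(E + E) = -6*E)
((j(-116) - 1*9245) + o(-152)) + 18057 = ((-6*(-116) - 1*9245) + 157/166) + 18057 = ((696 - 9245) + 157/166) + 18057 = (-8549 + 157/166) + 18057 = -1418977/166 + 18057 = 1578485/166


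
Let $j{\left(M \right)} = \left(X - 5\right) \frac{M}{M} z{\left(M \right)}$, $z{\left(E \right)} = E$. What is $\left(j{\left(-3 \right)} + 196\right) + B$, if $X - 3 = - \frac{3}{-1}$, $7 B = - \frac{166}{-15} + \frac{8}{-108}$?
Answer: $\frac{26267}{135} \approx 194.57$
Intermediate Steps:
$B = \frac{212}{135}$ ($B = \frac{- \frac{166}{-15} + \frac{8}{-108}}{7} = \frac{\left(-166\right) \left(- \frac{1}{15}\right) + 8 \left(- \frac{1}{108}\right)}{7} = \frac{\frac{166}{15} - \frac{2}{27}}{7} = \frac{1}{7} \cdot \frac{1484}{135} = \frac{212}{135} \approx 1.5704$)
$X = 6$ ($X = 3 - \frac{3}{-1} = 3 - -3 = 3 + 3 = 6$)
$j{\left(M \right)} = M$ ($j{\left(M \right)} = \left(6 - 5\right) \frac{M}{M} M = 1 \cdot 1 M = 1 M = M$)
$\left(j{\left(-3 \right)} + 196\right) + B = \left(-3 + 196\right) + \frac{212}{135} = 193 + \frac{212}{135} = \frac{26267}{135}$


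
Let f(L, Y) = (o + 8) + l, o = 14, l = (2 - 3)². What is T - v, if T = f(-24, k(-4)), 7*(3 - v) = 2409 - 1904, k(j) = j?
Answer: 645/7 ≈ 92.143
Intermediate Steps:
l = 1 (l = (-1)² = 1)
v = -484/7 (v = 3 - (2409 - 1904)/7 = 3 - ⅐*505 = 3 - 505/7 = -484/7 ≈ -69.143)
f(L, Y) = 23 (f(L, Y) = (14 + 8) + 1 = 22 + 1 = 23)
T = 23
T - v = 23 - 1*(-484/7) = 23 + 484/7 = 645/7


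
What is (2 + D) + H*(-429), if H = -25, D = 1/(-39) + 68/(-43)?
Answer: 17986484/1677 ≈ 10725.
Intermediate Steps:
D = -2695/1677 (D = 1*(-1/39) + 68*(-1/43) = -1/39 - 68/43 = -2695/1677 ≈ -1.6070)
(2 + D) + H*(-429) = (2 - 2695/1677) - 25*(-429) = 659/1677 + 10725 = 17986484/1677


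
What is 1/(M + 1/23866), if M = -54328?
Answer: -23866/1296592047 ≈ -1.8407e-5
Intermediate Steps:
1/(M + 1/23866) = 1/(-54328 + 1/23866) = 1/(-1296592047/23866) = -23866/1296592047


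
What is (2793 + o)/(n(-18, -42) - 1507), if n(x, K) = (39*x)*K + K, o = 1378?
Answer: 4171/27935 ≈ 0.14931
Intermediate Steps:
n(x, K) = K + 39*K*x (n(x, K) = 39*K*x + K = K + 39*K*x)
(2793 + o)/(n(-18, -42) - 1507) = (2793 + 1378)/(-42*(1 + 39*(-18)) - 1507) = 4171/(-42*(1 - 702) - 1507) = 4171/(-42*(-701) - 1507) = 4171/(29442 - 1507) = 4171/27935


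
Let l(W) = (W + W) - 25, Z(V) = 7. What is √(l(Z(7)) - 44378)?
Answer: I*√44389 ≈ 210.69*I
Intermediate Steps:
l(W) = -25 + 2*W (l(W) = 2*W - 25 = -25 + 2*W)
√(l(Z(7)) - 44378) = √((-25 + 2*7) - 44378) = √((-25 + 14) - 44378) = √(-11 - 44378) = √(-44389) = I*√44389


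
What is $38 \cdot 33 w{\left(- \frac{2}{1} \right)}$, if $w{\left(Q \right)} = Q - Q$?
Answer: $0$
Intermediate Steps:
$w{\left(Q \right)} = 0$
$38 \cdot 33 w{\left(- \frac{2}{1} \right)} = 38 \cdot 33 \cdot 0 = 1254 \cdot 0 = 0$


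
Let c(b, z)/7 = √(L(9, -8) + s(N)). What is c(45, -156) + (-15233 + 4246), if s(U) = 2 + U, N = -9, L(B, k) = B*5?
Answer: -10987 + 7*√38 ≈ -10944.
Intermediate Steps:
L(B, k) = 5*B
c(b, z) = 7*√38 (c(b, z) = 7*√(5*9 + (2 - 9)) = 7*√(45 - 7) = 7*√38)
c(45, -156) + (-15233 + 4246) = 7*√38 + (-15233 + 4246) = 7*√38 - 10987 = -10987 + 7*√38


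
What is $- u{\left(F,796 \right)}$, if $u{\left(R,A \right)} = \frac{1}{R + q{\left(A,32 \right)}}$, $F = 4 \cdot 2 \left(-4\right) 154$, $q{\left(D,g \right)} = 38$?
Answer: $\frac{1}{4890} \approx 0.0002045$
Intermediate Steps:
$F = -4928$ ($F = 8 \left(-4\right) 154 = \left(-32\right) 154 = -4928$)
$u{\left(R,A \right)} = \frac{1}{38 + R}$ ($u{\left(R,A \right)} = \frac{1}{R + 38} = \frac{1}{38 + R}$)
$- u{\left(F,796 \right)} = - \frac{1}{38 - 4928} = - \frac{1}{-4890} = \left(-1\right) \left(- \frac{1}{4890}\right) = \frac{1}{4890}$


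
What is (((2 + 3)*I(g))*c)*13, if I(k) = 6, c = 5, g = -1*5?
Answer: 1950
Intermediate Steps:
g = -5
(((2 + 3)*I(g))*c)*13 = (((2 + 3)*6)*5)*13 = ((5*6)*5)*13 = (30*5)*13 = 150*13 = 1950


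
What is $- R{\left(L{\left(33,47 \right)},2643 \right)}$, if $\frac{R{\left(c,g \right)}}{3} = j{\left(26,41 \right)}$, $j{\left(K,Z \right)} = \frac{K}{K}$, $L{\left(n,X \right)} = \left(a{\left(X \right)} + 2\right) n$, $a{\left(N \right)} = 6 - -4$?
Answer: $-3$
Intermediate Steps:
$a{\left(N \right)} = 10$ ($a{\left(N \right)} = 6 + 4 = 10$)
$L{\left(n,X \right)} = 12 n$ ($L{\left(n,X \right)} = \left(10 + 2\right) n = 12 n$)
$j{\left(K,Z \right)} = 1$
$R{\left(c,g \right)} = 3$ ($R{\left(c,g \right)} = 3 \cdot 1 = 3$)
$- R{\left(L{\left(33,47 \right)},2643 \right)} = \left(-1\right) 3 = -3$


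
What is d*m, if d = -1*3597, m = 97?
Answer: -348909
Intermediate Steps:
d = -3597
d*m = -3597*97 = -348909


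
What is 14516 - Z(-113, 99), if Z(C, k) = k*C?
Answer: 25703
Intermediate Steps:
Z(C, k) = C*k
14516 - Z(-113, 99) = 14516 - (-113)*99 = 14516 - 1*(-11187) = 14516 + 11187 = 25703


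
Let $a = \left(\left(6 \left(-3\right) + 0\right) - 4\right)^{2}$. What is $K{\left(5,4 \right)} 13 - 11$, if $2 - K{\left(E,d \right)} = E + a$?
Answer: $-6342$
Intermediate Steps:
$a = 484$ ($a = \left(\left(-18 + 0\right) - 4\right)^{2} = \left(-18 - 4\right)^{2} = \left(-22\right)^{2} = 484$)
$K{\left(E,d \right)} = -482 - E$ ($K{\left(E,d \right)} = 2 - \left(E + 484\right) = 2 - \left(484 + E\right) = -482 - E$)
$K{\left(5,4 \right)} 13 - 11 = \left(-482 - 5\right) 13 - 11 = \left(-487\right) 13 - 11 = -6331 - 11 = -6342$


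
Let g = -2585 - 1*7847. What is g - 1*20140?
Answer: -30572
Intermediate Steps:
g = -10432 (g = -2585 - 7847 = -10432)
g - 1*20140 = -10432 - 1*20140 = -10432 - 20140 = -30572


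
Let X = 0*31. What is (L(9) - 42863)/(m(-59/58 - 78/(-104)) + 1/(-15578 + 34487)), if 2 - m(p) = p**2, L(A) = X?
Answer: -10906040459952/490720915 ≈ -22225.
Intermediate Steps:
X = 0
L(A) = 0
m(p) = 2 - p**2
(L(9) - 42863)/(m(-59/58 - 78/(-104)) + 1/(-15578 + 34487)) = (0 - 42863)/((2 - (-59/58 - 78/(-104))**2) + 1/(-15578 + 34487)) = -42863/((2 - (-59*1/58 - 78*(-1/104))**2) + 1/18909) = -42863/((2 - (-59/58 + 3/4)**2) + 1/18909) = -42863/((2 - (-31/116)**2) + 1/18909) = -42863/((2 - 1*961/13456) + 1/18909) = -42863/((2 - 961/13456) + 1/18909) = -42863/(25951/13456 + 1/18909) = -42863/490720915/254439504 = -42863*254439504/490720915 = -10906040459952/490720915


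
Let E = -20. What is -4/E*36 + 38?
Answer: 226/5 ≈ 45.200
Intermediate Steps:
-4/E*36 + 38 = -4/(-20)*36 + 38 = -4*(-1/20)*36 + 38 = (⅕)*36 + 38 = 36/5 + 38 = 226/5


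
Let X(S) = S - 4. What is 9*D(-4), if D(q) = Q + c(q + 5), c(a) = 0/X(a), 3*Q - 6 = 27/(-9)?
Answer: 9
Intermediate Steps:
Q = 1 (Q = 2 + (27/(-9))/3 = 2 + (27*(-⅑))/3 = 2 + (⅓)*(-3) = 2 - 1 = 1)
X(S) = -4 + S
c(a) = 0 (c(a) = 0/(-4 + a) = 0)
D(q) = 1 (D(q) = 1 + 0 = 1)
9*D(-4) = 9*1 = 9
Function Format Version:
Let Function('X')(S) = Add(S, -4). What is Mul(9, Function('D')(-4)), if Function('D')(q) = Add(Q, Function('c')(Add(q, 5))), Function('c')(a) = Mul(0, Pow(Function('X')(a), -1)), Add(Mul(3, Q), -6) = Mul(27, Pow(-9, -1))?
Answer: 9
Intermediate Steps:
Q = 1 (Q = Add(2, Mul(Rational(1, 3), Mul(27, Pow(-9, -1)))) = Add(2, Mul(Rational(1, 3), Mul(27, Rational(-1, 9)))) = Add(2, Mul(Rational(1, 3), -3)) = Add(2, -1) = 1)
Function('X')(S) = Add(-4, S)
Function('c')(a) = 0 (Function('c')(a) = Mul(0, Pow(Add(-4, a), -1)) = 0)
Function('D')(q) = 1 (Function('D')(q) = Add(1, 0) = 1)
Mul(9, Function('D')(-4)) = Mul(9, 1) = 9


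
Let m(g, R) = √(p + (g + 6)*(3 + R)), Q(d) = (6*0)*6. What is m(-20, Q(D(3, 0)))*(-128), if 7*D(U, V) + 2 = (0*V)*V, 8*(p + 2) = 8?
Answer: -128*I*√43 ≈ -839.35*I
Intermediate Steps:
p = -1 (p = -2 + (⅛)*8 = -2 + 1 = -1)
D(U, V) = -2/7 (D(U, V) = -2/7 + ((0*V)*V)/7 = -2/7 + (0*V)/7 = -2/7 + (⅐)*0 = -2/7 + 0 = -2/7)
Q(d) = 0 (Q(d) = 0*6 = 0)
m(g, R) = √(-1 + (3 + R)*(6 + g)) (m(g, R) = √(-1 + (g + 6)*(3 + R)) = √(-1 + (6 + g)*(3 + R)) = √(-1 + (3 + R)*(6 + g)))
m(-20, Q(D(3, 0)))*(-128) = √(17 + 3*(-20) + 6*0 + 0*(-20))*(-128) = √(17 - 60 + 0 + 0)*(-128) = √(-43)*(-128) = (I*√43)*(-128) = -128*I*√43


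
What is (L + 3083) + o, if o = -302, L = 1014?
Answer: 3795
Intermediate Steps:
(L + 3083) + o = (1014 + 3083) - 302 = 4097 - 302 = 3795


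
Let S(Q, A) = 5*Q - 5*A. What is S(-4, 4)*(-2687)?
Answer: 107480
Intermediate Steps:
S(Q, A) = -5*A + 5*Q
S(-4, 4)*(-2687) = (-5*4 + 5*(-4))*(-2687) = (-20 - 20)*(-2687) = -40*(-2687) = 107480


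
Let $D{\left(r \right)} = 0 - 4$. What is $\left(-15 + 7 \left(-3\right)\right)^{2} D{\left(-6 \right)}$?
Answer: $-5184$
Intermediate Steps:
$D{\left(r \right)} = -4$ ($D{\left(r \right)} = 0 - 4 = -4$)
$\left(-15 + 7 \left(-3\right)\right)^{2} D{\left(-6 \right)} = \left(-15 + 7 \left(-3\right)\right)^{2} \left(-4\right) = \left(-15 - 21\right)^{2} \left(-4\right) = \left(-36\right)^{2} \left(-4\right) = 1296 \left(-4\right) = -5184$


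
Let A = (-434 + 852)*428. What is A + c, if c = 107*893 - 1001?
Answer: 273454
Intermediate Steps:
c = 94550 (c = 95551 - 1001 = 94550)
A = 178904 (A = 418*428 = 178904)
A + c = 178904 + 94550 = 273454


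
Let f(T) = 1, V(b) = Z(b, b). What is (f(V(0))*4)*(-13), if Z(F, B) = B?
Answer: -52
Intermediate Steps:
V(b) = b
(f(V(0))*4)*(-13) = (1*4)*(-13) = 4*(-13) = -52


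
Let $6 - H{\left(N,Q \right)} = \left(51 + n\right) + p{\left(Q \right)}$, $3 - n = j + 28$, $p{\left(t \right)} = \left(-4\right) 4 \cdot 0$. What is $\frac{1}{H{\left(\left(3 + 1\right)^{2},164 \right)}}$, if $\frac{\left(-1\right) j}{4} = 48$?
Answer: $- \frac{1}{212} \approx -0.004717$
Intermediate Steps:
$j = -192$ ($j = \left(-4\right) 48 = -192$)
$p{\left(t \right)} = 0$ ($p{\left(t \right)} = \left(-16\right) 0 = 0$)
$n = 167$ ($n = 3 - \left(-192 + 28\right) = 3 - -164 = 3 + 164 = 167$)
$H{\left(N,Q \right)} = -212$ ($H{\left(N,Q \right)} = 6 - \left(\left(51 + 167\right) + 0\right) = 6 - \left(218 + 0\right) = 6 - 218 = -212$)
$\frac{1}{H{\left(\left(3 + 1\right)^{2},164 \right)}} = \frac{1}{-212} = - \frac{1}{212}$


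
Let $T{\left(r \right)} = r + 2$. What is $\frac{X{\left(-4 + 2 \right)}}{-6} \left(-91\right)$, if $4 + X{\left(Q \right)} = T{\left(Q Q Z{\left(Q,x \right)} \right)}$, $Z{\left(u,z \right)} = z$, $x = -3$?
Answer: $- \frac{637}{3} \approx -212.33$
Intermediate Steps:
$T{\left(r \right)} = 2 + r$
$X{\left(Q \right)} = -2 - 3 Q^{2}$ ($X{\left(Q \right)} = -4 + \left(2 + Q Q \left(-3\right)\right) = -4 + \left(2 + Q^{2} \left(-3\right)\right) = -4 - \left(-2 + 3 Q^{2}\right) = -2 - 3 Q^{2}$)
$\frac{X{\left(-4 + 2 \right)}}{-6} \left(-91\right) = \frac{-2 - 3 \left(-4 + 2\right)^{2}}{-6} \left(-91\right) = - \frac{-2 - 3 \left(-2\right)^{2}}{6} \left(-91\right) = - \frac{-2 - 12}{6} \left(-91\right) = \left(- \frac{1}{6}\right) \left(-14\right) \left(-91\right) = \frac{7}{3} \left(-91\right) = - \frac{637}{3}$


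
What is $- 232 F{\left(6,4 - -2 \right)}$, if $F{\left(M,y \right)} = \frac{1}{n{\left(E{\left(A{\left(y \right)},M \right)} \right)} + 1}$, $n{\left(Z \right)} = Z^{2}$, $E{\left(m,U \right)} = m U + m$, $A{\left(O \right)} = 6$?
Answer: $- \frac{232}{1765} \approx -0.13144$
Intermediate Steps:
$E{\left(m,U \right)} = m + U m$ ($E{\left(m,U \right)} = U m + m = m + U m$)
$F{\left(M,y \right)} = \frac{1}{1 + \left(6 + 6 M\right)^{2}}$ ($F{\left(M,y \right)} = \frac{1}{\left(6 \left(1 + M\right)\right)^{2} + 1} = \frac{1}{\left(6 + 6 M\right)^{2} + 1} = \frac{1}{1 + \left(6 + 6 M\right)^{2}}$)
$- 232 F{\left(6,4 - -2 \right)} = - \frac{232}{1 + 36 \left(1 + 6\right)^{2}} = - \frac{232}{1 + 36 \cdot 7^{2}} = - \frac{232}{1 + 36 \cdot 49} = - \frac{232}{1 + 1764} = - \frac{232}{1765}$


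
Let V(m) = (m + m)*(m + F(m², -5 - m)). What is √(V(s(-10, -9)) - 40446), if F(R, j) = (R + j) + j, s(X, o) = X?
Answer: I*√42446 ≈ 206.02*I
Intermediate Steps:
F(R, j) = R + 2*j
V(m) = 2*m*(-10 + m² - m) (V(m) = (m + m)*(m + (m² + 2*(-5 - m))) = (2*m)*(m + (m² + (-10 - 2*m))) = (2*m)*(m + (-10 + m² - 2*m)) = (2*m)*(-10 + m² - m) = 2*m*(-10 + m² - m))
√(V(s(-10, -9)) - 40446) = √(2*(-10)*(-10 + (-10)² - 1*(-10)) - 40446) = √(2*(-10)*(-10 + 100 + 10) - 40446) = √(2*(-10)*100 - 40446) = √(-2000 - 40446) = √(-42446) = I*√42446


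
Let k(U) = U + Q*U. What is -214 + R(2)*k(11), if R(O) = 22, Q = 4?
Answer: 996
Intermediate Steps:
k(U) = 5*U (k(U) = U + 4*U = 5*U)
-214 + R(2)*k(11) = -214 + 22*(5*11) = -214 + 22*55 = -214 + 1210 = 996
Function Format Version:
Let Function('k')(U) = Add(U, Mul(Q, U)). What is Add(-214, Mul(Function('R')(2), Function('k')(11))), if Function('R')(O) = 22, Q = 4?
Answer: 996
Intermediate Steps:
Function('k')(U) = Mul(5, U) (Function('k')(U) = Add(U, Mul(4, U)) = Mul(5, U))
Add(-214, Mul(Function('R')(2), Function('k')(11))) = Add(-214, Mul(22, Mul(5, 11))) = Add(-214, Mul(22, 55)) = Add(-214, 1210) = 996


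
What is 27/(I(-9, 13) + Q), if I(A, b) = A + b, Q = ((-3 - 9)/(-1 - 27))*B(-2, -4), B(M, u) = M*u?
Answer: 189/52 ≈ 3.6346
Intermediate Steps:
Q = 24/7 (Q = ((-3 - 9)/(-1 - 27))*(-2*(-4)) = -12/(-28)*8 = -12*(-1/28)*8 = (3/7)*8 = 24/7 ≈ 3.4286)
27/(I(-9, 13) + Q) = 27/((-9 + 13) + 24/7) = 27/(4 + 24/7) = 27/(52/7) = 27*(7/52) = 189/52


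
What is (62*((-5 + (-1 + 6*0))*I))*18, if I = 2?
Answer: -13392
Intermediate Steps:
(62*((-5 + (-1 + 6*0))*I))*18 = (62*((-5 + (-1 + 6*0))*2))*18 = (62*((-5 + (-1 + 0))*2))*18 = (62*((-5 - 1)*2))*18 = (62*(-6*2))*18 = (62*(-12))*18 = -744*18 = -13392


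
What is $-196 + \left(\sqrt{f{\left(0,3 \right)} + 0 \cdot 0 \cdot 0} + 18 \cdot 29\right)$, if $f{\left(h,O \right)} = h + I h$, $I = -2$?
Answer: $326$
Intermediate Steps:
$f{\left(h,O \right)} = - h$ ($f{\left(h,O \right)} = h - 2 h = - h$)
$-196 + \left(\sqrt{f{\left(0,3 \right)} + 0 \cdot 0 \cdot 0} + 18 \cdot 29\right) = -196 + \left(\sqrt{\left(-1\right) 0 + 0 \cdot 0 \cdot 0} + 18 \cdot 29\right) = -196 + \left(\sqrt{0 + 0 \cdot 0} + 522\right) = -196 + \left(\sqrt{0 + 0} + 522\right) = -196 + \left(\sqrt{0} + 522\right) = -196 + \left(0 + 522\right) = -196 + 522 = 326$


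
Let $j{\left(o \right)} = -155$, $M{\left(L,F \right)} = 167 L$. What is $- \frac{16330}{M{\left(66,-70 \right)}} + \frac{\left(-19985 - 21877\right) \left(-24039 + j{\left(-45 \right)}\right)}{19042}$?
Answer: $\frac{2790718088789}{52470231} \approx 53187.0$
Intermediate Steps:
$- \frac{16330}{M{\left(66,-70 \right)}} + \frac{\left(-19985 - 21877\right) \left(-24039 + j{\left(-45 \right)}\right)}{19042} = - \frac{16330}{167 \cdot 66} + \frac{\left(-19985 - 21877\right) \left(-24039 - 155\right)}{19042} = - \frac{16330}{11022} + \left(-41862\right) \left(-24194\right) \frac{1}{19042} = \left(-16330\right) \frac{1}{11022} + 1012809228 \cdot \frac{1}{19042} = - \frac{8165}{5511} + \frac{506404614}{9521} = \frac{2790718088789}{52470231}$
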